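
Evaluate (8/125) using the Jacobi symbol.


Compute (8/125) via quadratic reciprocity:
  pull out 2: (2/125) = -1  (since 125 mod 8 = 5)
  pull out 2: (2/125) = -1  (since 125 mod 8 = 5)
  pull out 2: (2/125) = -1  (since 125 mod 8 = 5)
  (1/125) = 1
Product of signs = -1

-1


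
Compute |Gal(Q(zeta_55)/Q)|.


|Gal(Q(zeta_55)/Q)| = phi(55)
= 40

40


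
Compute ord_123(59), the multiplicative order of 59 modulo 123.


We want ord_123(59), the smallest k >= 1 with 59^k = 1 mod 123.
n = 123 = 3 * 41, phi(123) = 80; the order divides phi(n).
Divisors of 80: 1, 2, 4, 5, 8, 10, 16, 20, 40, 80
Repeated squaring mod 123: 59^1 = 59, 59^2 = 37, 59^4 = 16, 59^8 = 10, 59^16 = 100, 59^32 = 37, 59^64 = 16
Test divisors in increasing order:
  k=1: 59^1 = 59 mod 123
  k=2: 59^2 = 37 mod 123
  k=4: 59^4 = 16 mod 123
  k=5: 59^5 = 16 * 59 = 83 mod 123
  k=8: 59^8 = 10 mod 123
  k=10: 59^10 = 10 * 37 = 1 mod 123  <- first divisor giving 1
Order = 10

10


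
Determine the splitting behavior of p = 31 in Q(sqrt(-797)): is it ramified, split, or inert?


K = Q(sqrt(-797)). Since d mod 4 = 3, disc(K) = -3188.
Check p | disc: -3188 mod 31 = 5.
p does not divide disc. Compute Legendre symbol (d/p):
9^((31-1)/2) mod 31 = 1
(d/p) = 1, so p splits: (p) = P*P' with e=1, f=1, g=2.
Therefore p is split.

split


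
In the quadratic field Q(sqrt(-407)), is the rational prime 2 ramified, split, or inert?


K = Q(sqrt(-407)). Since d mod 4 = 1, disc(K) = -407.
Check p | disc: -407 mod 2 = 1.
p=2 does not divide disc (d is 1 mod 4). 2 splits iff d = 1 mod 8.
d mod 8 = 1, so (d/2) = 1.
(d/p) = 1, so p splits: (p) = P*P' with e=1, f=1, g=2.
Therefore p is split.

split


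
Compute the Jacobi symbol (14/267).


Compute (14/267) via quadratic reciprocity:
  pull out 2: (2/267) = -1  (since 267 mod 8 = 3)
  reciprocity: (7/267) -> -(267/7)
  reduce: (1/7)
  (1/7) = 1
Product of signs = 1

1


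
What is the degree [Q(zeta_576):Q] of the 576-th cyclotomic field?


The degree equals Euler's totient phi(576).
576 = 2^6 * 3^2
phi(576) = 192

192


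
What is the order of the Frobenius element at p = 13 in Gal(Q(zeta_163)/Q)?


The Frobenius at p in Gal(Q(zeta_n)/Q) = (Z/nZ)* is the class of p, so its order is ord_163(13), the smallest k >= 1 with 13^k = 1 mod 163.
n = 163 = 163, phi(163) = 162; the order divides phi(n).
Divisors of 162: 1, 2, 3, 6, 9, 18, 27, 54, 81, 162
Repeated squaring mod 163: 13^1 = 13, 13^2 = 6, 13^4 = 36, 13^8 = 155, 13^16 = 64, 13^32 = 21, 13^64 = 115, 13^128 = 22
Test divisors in increasing order:
  k=1: 13^1 = 13 mod 163
  k=2: 13^2 = 6 mod 163
  k=3: 13^3 = 6 * 13 = 78 mod 163
  k=6: 13^6 = 36 * 6 = 53 mod 163
  k=9: 13^9 = 155 * 13 = 59 mod 163
  k=18: 13^18 = 64 * 6 = 58 mod 163
  k=27: 13^27 = 64 * 155 * 6 * 13 = 162 mod 163
  k=54: 13^54 = 21 * 64 * 36 * 6 = 1 mod 163  <- first divisor giving 1
Order = 54

54


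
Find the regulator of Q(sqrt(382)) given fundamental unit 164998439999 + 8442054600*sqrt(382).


epsilon = 164998439999 + 8442054600*sqrt(382)
= 3.3000e+11
R = ln(3.3000e+11)
= 26.5223

26.5223


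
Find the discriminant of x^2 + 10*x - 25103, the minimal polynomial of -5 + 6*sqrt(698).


The element -5 + 6*sqrt(698) has minimal polynomial:
x^2 + 10*x - 25103
Discriminant = (10)^2 - 4*(-25103)
= 100 + 100412
= 100512

100512


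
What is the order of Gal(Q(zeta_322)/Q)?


|Gal(Q(zeta_322)/Q)| = phi(322)
= 132

132


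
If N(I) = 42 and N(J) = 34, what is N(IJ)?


N(IJ) = N(I) * N(J)
= 42 * 34
= 1428

1428


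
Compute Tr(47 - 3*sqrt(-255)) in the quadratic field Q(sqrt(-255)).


Tr(a + b*sqrt(d)) = (a + b*sqrt(d)) + (a - b*sqrt(d)) = 2a
= 2 * (47)
= 94

94


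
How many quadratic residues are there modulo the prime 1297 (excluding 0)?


For prime p, the number of non-zero quadratic residues is (p-1)/2.
= (1297-1)/2
= 648

648


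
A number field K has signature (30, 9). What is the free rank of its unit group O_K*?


By Dirichlet's unit theorem:
rank = r1 + r2 - 1
= 30 + 9 - 1
= 38

38


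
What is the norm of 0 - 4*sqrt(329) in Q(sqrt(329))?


N(a + b*sqrt(d)) = a^2 - d*b^2
= (0)^2 - (329)*(-4)^2
= 0 - 5264
= -5264

-5264


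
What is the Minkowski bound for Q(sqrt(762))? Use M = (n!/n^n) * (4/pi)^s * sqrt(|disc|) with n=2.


d = 762, d mod 4 = 2, so disc(K) = 4d = 3048; |disc(K)| = 3048
Real quadratic field, so n = 2, s = r2 = 0, r1 = 2
M = (n!/n^n) * (4/pi)^s * sqrt(|disc(K)|) = (2!/2^2) * (4/pi)^0 * sqrt(3048)
= 0.5 * 1.000000 * 55.208695
= 27.6043

27.6043


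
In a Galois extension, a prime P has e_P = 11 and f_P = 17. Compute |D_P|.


|D_P| = e * f
= 11 * 17
= 187

187


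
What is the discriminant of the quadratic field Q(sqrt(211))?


For K = Q(sqrt(d)) with d squarefree: disc(K) = d if d = 1 mod 4, and disc(K) = 4d if d = 2 or 3 mod 4.
Here d = 211, and d mod 4 = 3.
d = 3 mod 4, not 1 (O_K = Z[sqrt(d)]), so disc(K) = 4d = 4 * (211) = 844

844


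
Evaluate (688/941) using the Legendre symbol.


p = 941 is prime, so compute (688/941) with the reciprocity algorithm (Jacobi-symbol steps: pull out 2s via (2/n), flip via reciprocity, reduce):
  pull out 2: (2/941) = -1  (since 941 mod 8 = 5)
  pull out 2: (2/941) = -1  (since 941 mod 8 = 5)
  pull out 2: (2/941) = -1  (since 941 mod 8 = 5)
  pull out 2: (2/941) = -1  (since 941 mod 8 = 5)
  reciprocity: (43/941) -> +(941/43)
  reduce: (38/43)
  pull out 2: (2/43) = -1  (since 43 mod 8 = 3)
  reciprocity: (19/43) -> -(43/19)
  reduce: (5/19)
  reciprocity: (5/19) -> +(19/5)
  reduce: (4/5)
  pull out 2: (2/5) = -1  (since 5 mod 8 = 5)
  pull out 2: (2/5) = -1  (since 5 mod 8 = 5)
  (1/5) = 1
Product of signs = 1
(688/941) = 1

1


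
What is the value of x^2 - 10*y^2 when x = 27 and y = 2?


x^2 - d*y^2
= 27^2 - 10*2^2
= 729 - 40
= 689

689


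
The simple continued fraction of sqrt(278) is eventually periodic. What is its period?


Run the CF algorithm for sqrt(278).
a_0 = floor(sqrt(278)) = 16; set m_0=0, q_0=1.
Recurrence: m' = q*a - m,  q' = (d - m'^2)/q,  a' = floor((a_0 + m')/q').
  step 1: m=16, q=22, a=1
  step 2: m=6, q=11, a=2
  step 3: m=16, q=2, a=16
  step 4: m=16, q=11, a=2
  step 5: m=6, q=22, a=1
  step 6: m=16, q=1, a=32
a_6 = 2*a_0 = 32, so the period closes here.
sqrt(278) = [16; 1, 2, 16, 2, 1, 32]
Period length = 6

6


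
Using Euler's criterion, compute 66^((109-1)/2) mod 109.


p = 109 is prime and the exponent is (p-1)/2 = 54, so by Euler's criterion 66^54 = (66/109) = +1 or -1 mod 109.
Compute by square-and-multiply:
  54 = 32 + 16 + 4 + 2 (binary 110110)
  Repeated squaring mod 109: 66^1 = 66, 66^2 = 105, 66^4 = 16, 66^8 = 38, 66^16 = 27, 66^32 = 75
  66^54 = 66^32 * 66^16 * 66^4 * 66^2 = 75 * 27 * 16 * 105 mod 109
    75 * 27 = 2025 = 63 mod 109
    63 * 16 = 1008 = 27 mod 109
    27 * 105 = 2835 = 1 mod 109
  66^54 = 1 mod 109
Result 1: 66 is a quadratic residue mod 109.
66^54 mod 109 = 1

1


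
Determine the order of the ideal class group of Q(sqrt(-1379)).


K = Q(sqrt(-1379)). d mod 4 = 1, so D = disc(K) = d = -1379
h(K) equals the number of primitive reduced positive-definite forms (a, b, c) = a*x^2 + b*x*y + c*y^2 with b^2 - 4ac = D,
where reduced means |b| <= a <= c, with b >= 0 whenever |b| = a or a = c, and primitive means gcd(a, b, c) = 1.
Reduced forces 3a^2 <= |D| = 1379, so 1 <= a <= 21; b must have the parity of D, and c = (b^2 - D)/(4a) must be an integer >= a.
Enumerate a = 1..21, b in [-a, a]:
  a=1: (1, 1, 345)  [1]
  a=2: none
  a=3: (3, -1, 115), (3, 1, 115)  [2]
  a=4: none
  a=5: (5, -1, 69), (5, 1, 69)  [2]
  a=6: none
  a=7: (7, 7, 51)  [1]
  a=8: none
  a=9: (9, -5, 39), (9, 5, 39)  [2]
  a=10..12: none
  a=13: (13, -5, 27), (13, 5, 27)  [2]
  a=14: none
  a=15: (15, -11, 25), (15, -1, 23), (15, 1, 23), (15, 11, 25)  [4]
  a=16: none
  a=17: (17, -7, 21), (17, 7, 21)  [2]
  a=18..21: none
Total reduced forms: 1 + 2 + 2 + 1 + 2 + 2 + 4 + 2 = 16
h = 16

16


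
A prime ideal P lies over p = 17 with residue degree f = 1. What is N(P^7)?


N(P^a) = p^(a*f)
= 17^(7*1)
= 17^7
= 410338673

410338673


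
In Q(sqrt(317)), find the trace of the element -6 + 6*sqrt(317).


Tr(a + b*sqrt(d)) = (a + b*sqrt(d)) + (a - b*sqrt(d)) = 2a
= 2 * (-6)
= -12

-12


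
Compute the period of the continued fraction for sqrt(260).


Run the CF algorithm for sqrt(260).
a_0 = floor(sqrt(260)) = 16; set m_0=0, q_0=1.
Recurrence: m' = q*a - m,  q' = (d - m'^2)/q,  a' = floor((a_0 + m')/q').
  step 1: m=16, q=4, a=8
  step 2: m=16, q=1, a=32
a_2 = 2*a_0 = 32, so the period closes here.
sqrt(260) = [16; 8, 32]
Period length = 2

2


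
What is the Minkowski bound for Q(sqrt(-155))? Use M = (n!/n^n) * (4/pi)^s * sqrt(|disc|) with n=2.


d = -155, d mod 4 = 1, so disc(K) = d = -155; |disc(K)| = 155
Imaginary quadratic field, so n = 2, s = r2 = 1, r1 = 0
M = (n!/n^n) * (4/pi)^s * sqrt(|disc(K)|) = (2!/2^2) * (4/pi)^1 * sqrt(155)
= 0.5 * 1.273240 * 12.449900
= 7.9259

7.9259


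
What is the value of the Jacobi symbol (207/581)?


Compute (207/581) via quadratic reciprocity:
  reciprocity: (207/581) -> +(581/207)
  reduce: (167/207)
  reciprocity: (167/207) -> -(207/167)
  reduce: (40/167)
  pull out 2: (2/167) = +1  (since 167 mod 8 = 7)
  pull out 2: (2/167) = +1  (since 167 mod 8 = 7)
  pull out 2: (2/167) = +1  (since 167 mod 8 = 7)
  reciprocity: (5/167) -> +(167/5)
  reduce: (2/5)
  pull out 2: (2/5) = -1  (since 5 mod 8 = 5)
  (1/5) = 1
Product of signs = 1

1


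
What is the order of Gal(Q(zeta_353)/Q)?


|Gal(Q(zeta_353)/Q)| = phi(353)
= 352

352


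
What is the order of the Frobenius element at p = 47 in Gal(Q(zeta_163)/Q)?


The Frobenius at p in Gal(Q(zeta_n)/Q) = (Z/nZ)* is the class of p, so its order is ord_163(47), the smallest k >= 1 with 47^k = 1 mod 163.
n = 163 = 163, phi(163) = 162; the order divides phi(n).
Divisors of 162: 1, 2, 3, 6, 9, 18, 27, 54, 81, 162
Repeated squaring mod 163: 47^1 = 47, 47^2 = 90, 47^4 = 113, 47^8 = 55, 47^16 = 91, 47^32 = 131, 47^64 = 46, 47^128 = 160
Test divisors in increasing order:
  k=1: 47^1 = 47 mod 163
  k=2: 47^2 = 90 mod 163
  k=3: 47^3 = 90 * 47 = 155 mod 163
  k=6: 47^6 = 113 * 90 = 64 mod 163
  k=9: 47^9 = 55 * 47 = 140 mod 163
  k=18: 47^18 = 91 * 90 = 40 mod 163
  k=27: 47^27 = 91 * 55 * 90 * 47 = 58 mod 163
  k=54: 47^54 = 131 * 91 * 113 * 90 = 104 mod 163
  k=81: 47^81 = 46 * 91 * 47 = 1 mod 163  <- first divisor giving 1
Order = 81

81


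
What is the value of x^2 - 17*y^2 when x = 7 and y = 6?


x^2 - d*y^2
= 7^2 - 17*6^2
= 49 - 612
= -563

-563


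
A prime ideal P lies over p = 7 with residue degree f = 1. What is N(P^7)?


N(P^a) = p^(a*f)
= 7^(7*1)
= 7^7
= 823543

823543


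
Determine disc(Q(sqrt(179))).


For K = Q(sqrt(d)) with d squarefree: disc(K) = d if d = 1 mod 4, and disc(K) = 4d if d = 2 or 3 mod 4.
Here d = 179, and d mod 4 = 3.
d = 3 mod 4, not 1 (O_K = Z[sqrt(d)]), so disc(K) = 4d = 4 * (179) = 716

716


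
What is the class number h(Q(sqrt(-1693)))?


K = Q(sqrt(-1693)). d mod 4 = 3, so D = disc(K) = 4d = -6772
h(K) equals the number of primitive reduced positive-definite forms (a, b, c) = a*x^2 + b*x*y + c*y^2 with b^2 - 4ac = D,
where reduced means |b| <= a <= c, with b >= 0 whenever |b| = a or a = c, and primitive means gcd(a, b, c) = 1.
Reduced forces 3a^2 <= |D| = 6772, so 1 <= a <= 47; b must have the parity of D, and c = (b^2 - D)/(4a) must be an integer >= a.
Enumerate a = 1..47, b in [-a, a]:
  a=1: (1, 0, 1693)  [1]
  a=2: (2, 2, 847)  [1]
  a=3..6: none
  a=7: (7, -2, 242), (7, 2, 242)  [2]
  a=8..10: none
  a=11: (11, -2, 154), (11, 2, 154)  [2]
  a=12: none
  a=13: (13, -12, 133), (13, 12, 133)  [2]
  a=14: (14, -2, 121), (14, 2, 121)  [2]
  a=15..18: none
  a=19: (19, -12, 91), (19, 12, 91)  [2]
  a=20..21: none
  a=22: (22, -2, 77), (22, 2, 77)  [2]
  a=23: (23, -6, 74), (23, 6, 74)  [2]
  a=24..25: none
  a=26: (26, -14, 67), (26, 14, 67)  [2]
  a=27..36: none
  a=37: (37, -6, 46), (37, 6, 46)  [2]
  a=38: (38, -26, 49), (38, 26, 49)  [2]
  a=39..47: none
Total reduced forms: 1 + 1 + 2 + 2 + 2 + 2 + 2 + 2 + 2 + 2 + 2 + 2 = 22
h = 22

22


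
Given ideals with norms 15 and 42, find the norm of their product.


N(IJ) = N(I) * N(J)
= 15 * 42
= 630

630


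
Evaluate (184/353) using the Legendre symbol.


p = 353 is prime, so compute (184/353) with the reciprocity algorithm (Jacobi-symbol steps: pull out 2s via (2/n), flip via reciprocity, reduce):
  pull out 2: (2/353) = +1  (since 353 mod 8 = 1)
  pull out 2: (2/353) = +1  (since 353 mod 8 = 1)
  pull out 2: (2/353) = +1  (since 353 mod 8 = 1)
  reciprocity: (23/353) -> +(353/23)
  reduce: (8/23)
  pull out 2: (2/23) = +1  (since 23 mod 8 = 7)
  pull out 2: (2/23) = +1  (since 23 mod 8 = 7)
  pull out 2: (2/23) = +1  (since 23 mod 8 = 7)
  (1/23) = 1
Product of signs = 1
(184/353) = 1

1


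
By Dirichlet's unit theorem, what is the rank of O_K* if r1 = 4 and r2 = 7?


By Dirichlet's unit theorem:
rank = r1 + r2 - 1
= 4 + 7 - 1
= 10

10


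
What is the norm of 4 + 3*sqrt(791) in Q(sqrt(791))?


N(a + b*sqrt(d)) = a^2 - d*b^2
= (4)^2 - (791)*(3)^2
= 16 - 7119
= -7103

-7103


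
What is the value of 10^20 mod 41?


p = 41 is prime and the exponent is (p-1)/2 = 20, so by Euler's criterion 10^20 = (10/41) = +1 or -1 mod 41.
Compute by square-and-multiply:
  20 = 16 + 4 (binary 10100)
  Repeated squaring mod 41: 10^1 = 10, 10^2 = 18, 10^4 = 37, 10^8 = 16, 10^16 = 10
  10^20 = 10^16 * 10^4 = 10 * 37 mod 41
    10 * 37 = 370 = 1 mod 41
  10^20 = 1 mod 41
Result 1: 10 is a quadratic residue mod 41.
10^20 mod 41 = 1

1


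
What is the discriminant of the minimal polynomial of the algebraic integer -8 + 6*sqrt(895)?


The element -8 + 6*sqrt(895) has minimal polynomial:
x^2 + 16*x - 32156
Discriminant = (16)^2 - 4*(-32156)
= 256 + 128624
= 128880

128880


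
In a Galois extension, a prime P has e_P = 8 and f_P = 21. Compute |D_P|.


|D_P| = e * f
= 8 * 21
= 168

168


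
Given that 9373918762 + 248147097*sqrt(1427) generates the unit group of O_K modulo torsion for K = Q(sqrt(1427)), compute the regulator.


epsilon = 9373918762 + 248147097*sqrt(1427)
= 1.8748e+10
R = ln(1.8748e+10)
= 23.6543

23.6543


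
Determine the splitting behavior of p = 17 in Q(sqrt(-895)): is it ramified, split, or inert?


K = Q(sqrt(-895)). Since d mod 4 = 1, disc(K) = -895.
Check p | disc: -895 mod 17 = 6.
p does not divide disc. Compute Legendre symbol (d/p):
6^((17-1)/2) mod 17 = -1
(d/p) = -1, so p is inert: (p) stays prime with e=1, f=2, g=1.
Therefore p is inert.

inert


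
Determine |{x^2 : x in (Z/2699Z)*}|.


For prime p, the number of non-zero quadratic residues is (p-1)/2.
= (2699-1)/2
= 1349

1349


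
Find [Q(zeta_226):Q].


The degree equals Euler's totient phi(226).
226 = 2 * 113
phi(226) = 112

112


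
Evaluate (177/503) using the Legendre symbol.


p = 503 is prime, so compute (177/503) with the reciprocity algorithm (Jacobi-symbol steps: pull out 2s via (2/n), flip via reciprocity, reduce):
  reciprocity: (177/503) -> +(503/177)
  reduce: (149/177)
  reciprocity: (149/177) -> +(177/149)
  reduce: (28/149)
  pull out 2: (2/149) = -1  (since 149 mod 8 = 5)
  pull out 2: (2/149) = -1  (since 149 mod 8 = 5)
  reciprocity: (7/149) -> +(149/7)
  reduce: (2/7)
  pull out 2: (2/7) = +1  (since 7 mod 8 = 7)
  (1/7) = 1
Product of signs = 1
(177/503) = 1

1


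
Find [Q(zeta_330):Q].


The degree equals Euler's totient phi(330).
330 = 2 * 3 * 5 * 11
phi(330) = 80

80


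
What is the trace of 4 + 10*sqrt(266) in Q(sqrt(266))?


Tr(a + b*sqrt(d)) = (a + b*sqrt(d)) + (a - b*sqrt(d)) = 2a
= 2 * (4)
= 8

8


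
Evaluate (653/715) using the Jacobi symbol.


Compute (653/715) via quadratic reciprocity:
  reciprocity: (653/715) -> +(715/653)
  reduce: (62/653)
  pull out 2: (2/653) = -1  (since 653 mod 8 = 5)
  reciprocity: (31/653) -> +(653/31)
  reduce: (2/31)
  pull out 2: (2/31) = +1  (since 31 mod 8 = 7)
  (1/31) = 1
Product of signs = -1

-1


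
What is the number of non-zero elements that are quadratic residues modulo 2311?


For prime p, the number of non-zero quadratic residues is (p-1)/2.
= (2311-1)/2
= 1155

1155


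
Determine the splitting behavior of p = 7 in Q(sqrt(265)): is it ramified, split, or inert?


K = Q(sqrt(265)). Since d mod 4 = 1, disc(K) = 265.
Check p | disc: 265 mod 7 = 6.
p does not divide disc. Compute Legendre symbol (d/p):
6^((7-1)/2) mod 7 = -1
(d/p) = -1, so p is inert: (p) stays prime with e=1, f=2, g=1.
Therefore p is inert.

inert


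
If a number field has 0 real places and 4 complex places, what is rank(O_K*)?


By Dirichlet's unit theorem:
rank = r1 + r2 - 1
= 0 + 4 - 1
= 3

3


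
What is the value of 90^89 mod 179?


p = 179 is prime and the exponent is (p-1)/2 = 89, so by Euler's criterion 90^89 = (90/179) = +1 or -1 mod 179.
Compute by square-and-multiply:
  89 = 64 + 16 + 8 + 1 (binary 1011001)
  Repeated squaring mod 179: 90^1 = 90, 90^2 = 45, 90^4 = 56, 90^8 = 93, 90^16 = 57, 90^32 = 27, 90^64 = 13
  90^89 = 90^64 * 90^16 * 90^8 * 90^1 = 13 * 57 * 93 * 90 mod 179
    13 * 57 = 741 = 25 mod 179
    25 * 93 = 2325 = 177 mod 179
    177 * 90 = 15930 = 178 mod 179
  90^89 = 178 mod 179
Result 178 = p - 1 = -1 mod 179: 90 is a quadratic non-residue mod 179. As a residue in [0, p-1] the value is 178.
90^89 mod 179 = 178

178


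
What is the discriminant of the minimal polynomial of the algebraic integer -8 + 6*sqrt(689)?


The element -8 + 6*sqrt(689) has minimal polynomial:
x^2 + 16*x - 24740
Discriminant = (16)^2 - 4*(-24740)
= 256 + 98960
= 99216

99216


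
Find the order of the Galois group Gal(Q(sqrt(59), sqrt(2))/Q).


The 2 square roots of distinct primes are multiplicatively independent over Q,
so [K:Q] = 2^2 and Gal(K/Q) is isomorphic to (Z/2Z)^2.
|Gal| = 2^2 = 4

4


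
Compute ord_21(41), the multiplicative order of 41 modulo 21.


We want ord_21(41), the smallest k >= 1 with 41^k = 1 mod 21.
n = 21 = 3 * 7, phi(21) = 12; the order divides phi(n).
Divisors of 12: 1, 2, 3, 4, 6, 12
Repeated squaring mod 21: 41^1 = 20, 41^2 = 1, 41^4 = 1, 41^8 = 1
Test divisors in increasing order:
  k=1: 41^1 = 20 mod 21
  k=2: 41^2 = 1 mod 21  <- first divisor giving 1
Order = 2

2


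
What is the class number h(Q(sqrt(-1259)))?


K = Q(sqrt(-1259)). d mod 4 = 1, so D = disc(K) = d = -1259
h(K) equals the number of primitive reduced positive-definite forms (a, b, c) = a*x^2 + b*x*y + c*y^2 with b^2 - 4ac = D,
where reduced means |b| <= a <= c, with b >= 0 whenever |b| = a or a = c, and primitive means gcd(a, b, c) = 1.
Reduced forces 3a^2 <= |D| = 1259, so 1 <= a <= 20; b must have the parity of D, and c = (b^2 - D)/(4a) must be an integer >= a.
Enumerate a = 1..20, b in [-a, a]:
  a=1: (1, 1, 315)  [1]
  a=2: none
  a=3: (3, -1, 105), (3, 1, 105)  [2]
  a=4: none
  a=5: (5, -1, 63), (5, 1, 63)  [2]
  a=6: none
  a=7: (7, -1, 45), (7, 1, 45)  [2]
  a=8: none
  a=9: (9, -1, 35), (9, 1, 35)  [2]
  a=10..14: none
  a=15: (15, -11, 23), (15, -1, 21), (15, 1, 21), (15, 11, 23)  [4]
  a=16: none
  a=17: (17, -13, 21), (17, 13, 21)  [2]
  a=18..20: none
Total reduced forms: 1 + 2 + 2 + 2 + 2 + 4 + 2 = 15
h = 15

15


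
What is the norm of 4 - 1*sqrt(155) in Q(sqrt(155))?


N(a + b*sqrt(d)) = a^2 - d*b^2
= (4)^2 - (155)*(-1)^2
= 16 - 155
= -139

-139


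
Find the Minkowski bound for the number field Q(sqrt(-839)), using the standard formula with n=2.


d = -839, d mod 4 = 1, so disc(K) = d = -839; |disc(K)| = 839
Imaginary quadratic field, so n = 2, s = r2 = 1, r1 = 0
M = (n!/n^n) * (4/pi)^s * sqrt(|disc(K)|) = (2!/2^2) * (4/pi)^1 * sqrt(839)
= 0.5 * 1.273240 * 28.965497
= 18.4400

18.4400


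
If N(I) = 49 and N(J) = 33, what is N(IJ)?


N(IJ) = N(I) * N(J)
= 49 * 33
= 1617

1617


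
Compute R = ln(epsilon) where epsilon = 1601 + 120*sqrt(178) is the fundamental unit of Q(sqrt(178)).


epsilon = 1601 + 120*sqrt(178)
= 3201.9997
R = ln(3201.9997)
= 8.0715

8.0715


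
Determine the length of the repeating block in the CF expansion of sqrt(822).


Run the CF algorithm for sqrt(822).
a_0 = floor(sqrt(822)) = 28; set m_0=0, q_0=1.
Recurrence: m' = q*a - m,  q' = (d - m'^2)/q,  a' = floor((a_0 + m')/q').
  step 1: m=28, q=38, a=1
  step 2: m=10, q=19, a=2
  step 3: m=28, q=2, a=28
  step 4: m=28, q=19, a=2
  step 5: m=10, q=38, a=1
  step 6: m=28, q=1, a=56
a_6 = 2*a_0 = 56, so the period closes here.
sqrt(822) = [28; 1, 2, 28, 2, 1, 56]
Period length = 6

6


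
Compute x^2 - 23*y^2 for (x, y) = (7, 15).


x^2 - d*y^2
= 7^2 - 23*15^2
= 49 - 5175
= -5126

-5126


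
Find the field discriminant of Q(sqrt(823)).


For K = Q(sqrt(d)) with d squarefree: disc(K) = d if d = 1 mod 4, and disc(K) = 4d if d = 2 or 3 mod 4.
Here d = 823, and d mod 4 = 3.
d = 3 mod 4, not 1 (O_K = Z[sqrt(d)]), so disc(K) = 4d = 4 * (823) = 3292

3292


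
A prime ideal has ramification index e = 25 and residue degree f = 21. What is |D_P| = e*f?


|D_P| = e * f
= 25 * 21
= 525

525


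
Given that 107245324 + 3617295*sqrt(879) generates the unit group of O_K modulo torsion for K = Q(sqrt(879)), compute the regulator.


epsilon = 107245324 + 3617295*sqrt(879)
= 2.1449e+08
R = ln(2.1449e+08)
= 19.1838

19.1838


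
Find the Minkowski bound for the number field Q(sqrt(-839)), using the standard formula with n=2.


d = -839, d mod 4 = 1, so disc(K) = d = -839; |disc(K)| = 839
Imaginary quadratic field, so n = 2, s = r2 = 1, r1 = 0
M = (n!/n^n) * (4/pi)^s * sqrt(|disc(K)|) = (2!/2^2) * (4/pi)^1 * sqrt(839)
= 0.5 * 1.273240 * 28.965497
= 18.4400

18.4400


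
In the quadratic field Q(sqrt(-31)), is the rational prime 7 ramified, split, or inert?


K = Q(sqrt(-31)). Since d mod 4 = 1, disc(K) = -31.
Check p | disc: -31 mod 7 = 4.
p does not divide disc. Compute Legendre symbol (d/p):
4^((7-1)/2) mod 7 = 1
(d/p) = 1, so p splits: (p) = P*P' with e=1, f=1, g=2.
Therefore p is split.

split


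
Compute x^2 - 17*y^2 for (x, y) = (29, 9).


x^2 - d*y^2
= 29^2 - 17*9^2
= 841 - 1377
= -536

-536


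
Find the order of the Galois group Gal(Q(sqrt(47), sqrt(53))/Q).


The 2 square roots of distinct primes are multiplicatively independent over Q,
so [K:Q] = 2^2 and Gal(K/Q) is isomorphic to (Z/2Z)^2.
|Gal| = 2^2 = 4

4


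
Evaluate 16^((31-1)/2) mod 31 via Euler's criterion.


p = 31 is prime and the exponent is (p-1)/2 = 15, so by Euler's criterion 16^15 = (16/31) = +1 or -1 mod 31.
Compute by square-and-multiply:
  15 = 8 + 4 + 2 + 1 (binary 1111)
  Repeated squaring mod 31: 16^1 = 16, 16^2 = 8, 16^4 = 2, 16^8 = 4
  16^15 = 16^8 * 16^4 * 16^2 * 16^1 = 4 * 2 * 8 * 16 mod 31
    4 * 2 = 8 = 8 mod 31
    8 * 8 = 64 = 2 mod 31
    2 * 16 = 32 = 1 mod 31
  16^15 = 1 mod 31
Result 1: 16 is a quadratic residue mod 31.
16^15 mod 31 = 1

1


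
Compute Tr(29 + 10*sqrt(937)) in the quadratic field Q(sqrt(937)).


Tr(a + b*sqrt(d)) = (a + b*sqrt(d)) + (a - b*sqrt(d)) = 2a
= 2 * (29)
= 58

58


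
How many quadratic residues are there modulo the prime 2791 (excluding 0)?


For prime p, the number of non-zero quadratic residues is (p-1)/2.
= (2791-1)/2
= 1395

1395


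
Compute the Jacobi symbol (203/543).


Compute (203/543) via quadratic reciprocity:
  reciprocity: (203/543) -> -(543/203)
  reduce: (137/203)
  reciprocity: (137/203) -> +(203/137)
  reduce: (66/137)
  pull out 2: (2/137) = +1  (since 137 mod 8 = 1)
  reciprocity: (33/137) -> +(137/33)
  reduce: (5/33)
  reciprocity: (5/33) -> +(33/5)
  reduce: (3/5)
  reciprocity: (3/5) -> +(5/3)
  reduce: (2/3)
  pull out 2: (2/3) = -1  (since 3 mod 8 = 3)
  (1/3) = 1
Product of signs = 1

1


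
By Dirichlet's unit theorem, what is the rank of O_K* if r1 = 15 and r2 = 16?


By Dirichlet's unit theorem:
rank = r1 + r2 - 1
= 15 + 16 - 1
= 30

30


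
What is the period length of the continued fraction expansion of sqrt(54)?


Run the CF algorithm for sqrt(54).
a_0 = floor(sqrt(54)) = 7; set m_0=0, q_0=1.
Recurrence: m' = q*a - m,  q' = (d - m'^2)/q,  a' = floor((a_0 + m')/q').
  step 1: m=7, q=5, a=2
  step 2: m=3, q=9, a=1
  step 3: m=6, q=2, a=6
  step 4: m=6, q=9, a=1
  step 5: m=3, q=5, a=2
  step 6: m=7, q=1, a=14
a_6 = 2*a_0 = 14, so the period closes here.
sqrt(54) = [7; 2, 1, 6, 1, 2, 14]
Period length = 6

6


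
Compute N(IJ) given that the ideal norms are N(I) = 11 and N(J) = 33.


N(IJ) = N(I) * N(J)
= 11 * 33
= 363

363


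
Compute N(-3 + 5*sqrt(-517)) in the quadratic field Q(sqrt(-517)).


N(a + b*sqrt(d)) = a^2 - d*b^2
= (-3)^2 - (-517)*(5)^2
= 9 + 12925
= 12934

12934


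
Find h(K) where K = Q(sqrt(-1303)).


K = Q(sqrt(-1303)). d mod 4 = 1, so D = disc(K) = d = -1303
h(K) equals the number of primitive reduced positive-definite forms (a, b, c) = a*x^2 + b*x*y + c*y^2 with b^2 - 4ac = D,
where reduced means |b| <= a <= c, with b >= 0 whenever |b| = a or a = c, and primitive means gcd(a, b, c) = 1.
Reduced forces 3a^2 <= |D| = 1303, so 1 <= a <= 20; b must have the parity of D, and c = (b^2 - D)/(4a) must be an integer >= a.
Enumerate a = 1..20, b in [-a, a]:
  a=1: (1, 1, 326)  [1]
  a=2: (2, -1, 163), (2, 1, 163)  [2]
  a=3: none
  a=4: (4, -3, 82), (4, 3, 82)  [2]
  a=5..7: none
  a=8: (8, -3, 41), (8, 3, 41)  [2]
  a=9..12: none
  a=13: (13, -7, 26), (13, 7, 26)  [2]
  a=14..15: none
  a=16: (16, -13, 23), (16, 13, 23)  [2]
  a=17..20: none
Total reduced forms: 1 + 2 + 2 + 2 + 2 + 2 = 11
h = 11

11


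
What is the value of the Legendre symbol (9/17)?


p = 17 is prime, so compute (9/17) with the reciprocity algorithm (Jacobi-symbol steps: pull out 2s via (2/n), flip via reciprocity, reduce):
  reciprocity: (9/17) -> +(17/9)
  reduce: (8/9)
  pull out 2: (2/9) = +1  (since 9 mod 8 = 1)
  pull out 2: (2/9) = +1  (since 9 mod 8 = 1)
  pull out 2: (2/9) = +1  (since 9 mod 8 = 1)
  (1/9) = 1
Product of signs = 1
(9/17) = 1

1


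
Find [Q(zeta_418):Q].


The degree equals Euler's totient phi(418).
418 = 2 * 11 * 19
phi(418) = 180

180


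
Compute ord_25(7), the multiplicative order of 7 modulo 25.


We want ord_25(7), the smallest k >= 1 with 7^k = 1 mod 25.
n = 25 = 5^2, phi(25) = 20; the order divides phi(n).
Divisors of 20: 1, 2, 4, 5, 10, 20
Repeated squaring mod 25: 7^1 = 7, 7^2 = 24, 7^4 = 1, 7^8 = 1, 7^16 = 1
Test divisors in increasing order:
  k=1: 7^1 = 7 mod 25
  k=2: 7^2 = 24 mod 25
  k=4: 7^4 = 1 mod 25  <- first divisor giving 1
Order = 4

4


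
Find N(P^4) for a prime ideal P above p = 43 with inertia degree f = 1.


N(P^a) = p^(a*f)
= 43^(4*1)
= 43^4
= 3418801

3418801


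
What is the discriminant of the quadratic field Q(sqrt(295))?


For K = Q(sqrt(d)) with d squarefree: disc(K) = d if d = 1 mod 4, and disc(K) = 4d if d = 2 or 3 mod 4.
Here d = 295, and d mod 4 = 3.
d = 3 mod 4, not 1 (O_K = Z[sqrt(d)]), so disc(K) = 4d = 4 * (295) = 1180

1180


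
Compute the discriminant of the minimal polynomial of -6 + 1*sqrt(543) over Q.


The element -6 + 1*sqrt(543) has minimal polynomial:
x^2 + 12*x - 507
Discriminant = (12)^2 - 4*(-507)
= 144 + 2028
= 2172

2172


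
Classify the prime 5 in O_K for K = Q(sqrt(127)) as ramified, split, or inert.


K = Q(sqrt(127)). Since d mod 4 = 3, disc(K) = 508.
Check p | disc: 508 mod 5 = 3.
p does not divide disc. Compute Legendre symbol (d/p):
2^((5-1)/2) mod 5 = -1
(d/p) = -1, so p is inert: (p) stays prime with e=1, f=2, g=1.
Therefore p is inert.

inert


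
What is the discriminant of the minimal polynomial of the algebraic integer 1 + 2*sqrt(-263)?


The element 1 + 2*sqrt(-263) has minimal polynomial:
x^2 - 2*x + 1053
Discriminant = (-2)^2 - 4*(1053)
= 4 - 4212
= -4208

-4208


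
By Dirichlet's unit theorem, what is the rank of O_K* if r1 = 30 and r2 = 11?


By Dirichlet's unit theorem:
rank = r1 + r2 - 1
= 30 + 11 - 1
= 40

40


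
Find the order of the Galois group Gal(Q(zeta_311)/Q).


|Gal(Q(zeta_311)/Q)| = phi(311)
= 310

310


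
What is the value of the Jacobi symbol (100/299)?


Compute (100/299) via quadratic reciprocity:
  pull out 2: (2/299) = -1  (since 299 mod 8 = 3)
  pull out 2: (2/299) = -1  (since 299 mod 8 = 3)
  reciprocity: (25/299) -> +(299/25)
  reduce: (24/25)
  pull out 2: (2/25) = +1  (since 25 mod 8 = 1)
  pull out 2: (2/25) = +1  (since 25 mod 8 = 1)
  pull out 2: (2/25) = +1  (since 25 mod 8 = 1)
  reciprocity: (3/25) -> +(25/3)
  reduce: (1/3)
  (1/3) = 1
Product of signs = 1

1


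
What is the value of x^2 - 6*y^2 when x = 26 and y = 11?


x^2 - d*y^2
= 26^2 - 6*11^2
= 676 - 726
= -50

-50


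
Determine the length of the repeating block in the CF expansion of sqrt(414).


Run the CF algorithm for sqrt(414).
a_0 = floor(sqrt(414)) = 20; set m_0=0, q_0=1.
Recurrence: m' = q*a - m,  q' = (d - m'^2)/q,  a' = floor((a_0 + m')/q').
  step 1: m=20, q=14, a=2
  step 2: m=8, q=25, a=1
  step 3: m=17, q=5, a=7
  step 4: m=18, q=18, a=2
  step 5: m=18, q=5, a=7
  step 6: m=17, q=25, a=1
  step 7: m=8, q=14, a=2
  step 8: m=20, q=1, a=40
a_8 = 2*a_0 = 40, so the period closes here.
sqrt(414) = [20; 2, 1, 7, 2, 7, 1, 2, 40]
Period length = 8

8


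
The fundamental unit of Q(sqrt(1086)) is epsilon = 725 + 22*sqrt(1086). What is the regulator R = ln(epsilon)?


epsilon = 725 + 22*sqrt(1086)
= 1449.9993
R = ln(1449.9993)
= 7.2793

7.2793


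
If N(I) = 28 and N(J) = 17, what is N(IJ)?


N(IJ) = N(I) * N(J)
= 28 * 17
= 476

476


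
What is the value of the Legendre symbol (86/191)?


p = 191 is prime, so compute (86/191) with the reciprocity algorithm (Jacobi-symbol steps: pull out 2s via (2/n), flip via reciprocity, reduce):
  pull out 2: (2/191) = +1  (since 191 mod 8 = 7)
  reciprocity: (43/191) -> -(191/43)
  reduce: (19/43)
  reciprocity: (19/43) -> -(43/19)
  reduce: (5/19)
  reciprocity: (5/19) -> +(19/5)
  reduce: (4/5)
  pull out 2: (2/5) = -1  (since 5 mod 8 = 5)
  pull out 2: (2/5) = -1  (since 5 mod 8 = 5)
  (1/5) = 1
Product of signs = 1
(86/191) = 1

1


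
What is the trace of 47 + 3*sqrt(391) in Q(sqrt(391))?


Tr(a + b*sqrt(d)) = (a + b*sqrt(d)) + (a - b*sqrt(d)) = 2a
= 2 * (47)
= 94

94


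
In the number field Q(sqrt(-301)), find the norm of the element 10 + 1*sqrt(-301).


N(a + b*sqrt(d)) = a^2 - d*b^2
= (10)^2 - (-301)*(1)^2
= 100 + 301
= 401

401


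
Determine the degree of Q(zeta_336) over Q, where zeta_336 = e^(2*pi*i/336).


The degree equals Euler's totient phi(336).
336 = 2^4 * 3 * 7
phi(336) = 96

96


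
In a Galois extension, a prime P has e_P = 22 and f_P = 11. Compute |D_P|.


|D_P| = e * f
= 22 * 11
= 242

242


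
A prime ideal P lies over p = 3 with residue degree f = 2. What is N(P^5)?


N(P^a) = p^(a*f)
= 3^(5*2)
= 3^10
= 59049

59049


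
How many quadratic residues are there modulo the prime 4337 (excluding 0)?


For prime p, the number of non-zero quadratic residues is (p-1)/2.
= (4337-1)/2
= 2168

2168


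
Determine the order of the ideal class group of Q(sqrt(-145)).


K = Q(sqrt(-145)). d mod 4 = 3, so D = disc(K) = 4d = -580
h(K) equals the number of primitive reduced positive-definite forms (a, b, c) = a*x^2 + b*x*y + c*y^2 with b^2 - 4ac = D,
where reduced means |b| <= a <= c, with b >= 0 whenever |b| = a or a = c, and primitive means gcd(a, b, c) = 1.
Reduced forces 3a^2 <= |D| = 580, so 1 <= a <= 13; b must have the parity of D, and c = (b^2 - D)/(4a) must be an integer >= a.
Enumerate a = 1..13, b in [-a, a]:
  a=1: (1, 0, 145)  [1]
  a=2: (2, 2, 73)  [1]
  a=3..4: none
  a=5: (5, 0, 29)  [1]
  a=6: none
  a=7: (7, -6, 22), (7, 6, 22)  [2]
  a=8..9: none
  a=10: (10, 10, 17)  [1]
  a=11: (11, -6, 14), (11, 6, 14)  [2]
  a=12..13: none
Total reduced forms: 1 + 1 + 1 + 2 + 1 + 2 = 8
h = 8

8


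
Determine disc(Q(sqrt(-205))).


For K = Q(sqrt(d)) with d squarefree: disc(K) = d if d = 1 mod 4, and disc(K) = 4d if d = 2 or 3 mod 4.
Here d = -205, and d mod 4 = 3.
d = 3 mod 4, not 1 (O_K = Z[sqrt(d)]), so disc(K) = 4d = 4 * (-205) = -820

-820


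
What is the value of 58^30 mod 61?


p = 61 is prime and the exponent is (p-1)/2 = 30, so by Euler's criterion 58^30 = (58/61) = +1 or -1 mod 61.
Compute by square-and-multiply:
  30 = 16 + 8 + 4 + 2 (binary 11110)
  Repeated squaring mod 61: 58^1 = 58, 58^2 = 9, 58^4 = 20, 58^8 = 34, 58^16 = 58
  58^30 = 58^16 * 58^8 * 58^4 * 58^2 = 58 * 34 * 20 * 9 mod 61
    58 * 34 = 1972 = 20 mod 61
    20 * 20 = 400 = 34 mod 61
    34 * 9 = 306 = 1 mod 61
  58^30 = 1 mod 61
Result 1: 58 is a quadratic residue mod 61.
58^30 mod 61 = 1

1


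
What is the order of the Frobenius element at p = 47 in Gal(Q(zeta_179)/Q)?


The Frobenius at p in Gal(Q(zeta_n)/Q) = (Z/nZ)* is the class of p, so its order is ord_179(47), the smallest k >= 1 with 47^k = 1 mod 179.
n = 179 = 179, phi(179) = 178; the order divides phi(n).
Divisors of 178: 1, 2, 89, 178
Repeated squaring mod 179: 47^1 = 47, 47^2 = 61, 47^4 = 141, 47^8 = 12, 47^16 = 144, 47^32 = 151, 47^64 = 68, 47^128 = 149
Test divisors in increasing order:
  k=1: 47^1 = 47 mod 179
  k=2: 47^2 = 61 mod 179
  k=89: 47^89 = 68 * 144 * 12 * 47 = 1 mod 179  <- first divisor giving 1
Order = 89

89


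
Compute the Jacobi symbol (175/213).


Compute (175/213) via quadratic reciprocity:
  reciprocity: (175/213) -> +(213/175)
  reduce: (38/175)
  pull out 2: (2/175) = +1  (since 175 mod 8 = 7)
  reciprocity: (19/175) -> -(175/19)
  reduce: (4/19)
  pull out 2: (2/19) = -1  (since 19 mod 8 = 3)
  pull out 2: (2/19) = -1  (since 19 mod 8 = 3)
  (1/19) = 1
Product of signs = -1

-1


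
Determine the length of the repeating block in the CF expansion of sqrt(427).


Run the CF algorithm for sqrt(427).
a_0 = floor(sqrt(427)) = 20; set m_0=0, q_0=1.
Recurrence: m' = q*a - m,  q' = (d - m'^2)/q,  a' = floor((a_0 + m')/q').
  step 1: m=20, q=27, a=1
  step 2: m=7, q=14, a=1
  step 3: m=7, q=27, a=1
  step 4: m=20, q=1, a=40
a_4 = 2*a_0 = 40, so the period closes here.
sqrt(427) = [20; 1, 1, 1, 40]
Period length = 4

4


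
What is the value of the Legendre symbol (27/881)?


p = 881 is prime, so compute (27/881) with the reciprocity algorithm (Jacobi-symbol steps: pull out 2s via (2/n), flip via reciprocity, reduce):
  reciprocity: (27/881) -> +(881/27)
  reduce: (17/27)
  reciprocity: (17/27) -> +(27/17)
  reduce: (10/17)
  pull out 2: (2/17) = +1  (since 17 mod 8 = 1)
  reciprocity: (5/17) -> +(17/5)
  reduce: (2/5)
  pull out 2: (2/5) = -1  (since 5 mod 8 = 5)
  (1/5) = 1
Product of signs = -1
(27/881) = -1

-1


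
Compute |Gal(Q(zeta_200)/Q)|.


|Gal(Q(zeta_200)/Q)| = phi(200)
= 80

80


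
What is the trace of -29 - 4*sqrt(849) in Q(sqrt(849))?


Tr(a + b*sqrt(d)) = (a + b*sqrt(d)) + (a - b*sqrt(d)) = 2a
= 2 * (-29)
= -58

-58


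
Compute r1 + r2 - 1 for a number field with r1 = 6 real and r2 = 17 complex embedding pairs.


By Dirichlet's unit theorem:
rank = r1 + r2 - 1
= 6 + 17 - 1
= 22

22


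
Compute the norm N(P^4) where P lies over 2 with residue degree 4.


N(P^a) = p^(a*f)
= 2^(4*4)
= 2^16
= 65536

65536


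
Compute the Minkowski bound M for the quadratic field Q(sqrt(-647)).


d = -647, d mod 4 = 1, so disc(K) = d = -647; |disc(K)| = 647
Imaginary quadratic field, so n = 2, s = r2 = 1, r1 = 0
M = (n!/n^n) * (4/pi)^s * sqrt(|disc(K)|) = (2!/2^2) * (4/pi)^1 * sqrt(647)
= 0.5 * 1.273240 * 25.436195
= 16.1932

16.1932


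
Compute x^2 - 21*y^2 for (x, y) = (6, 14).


x^2 - d*y^2
= 6^2 - 21*14^2
= 36 - 4116
= -4080

-4080


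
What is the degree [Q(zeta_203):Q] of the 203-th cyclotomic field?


The degree equals Euler's totient phi(203).
203 = 7 * 29
phi(203) = 168

168


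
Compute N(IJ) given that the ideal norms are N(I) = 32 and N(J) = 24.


N(IJ) = N(I) * N(J)
= 32 * 24
= 768

768


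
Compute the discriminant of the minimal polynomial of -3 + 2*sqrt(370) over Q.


The element -3 + 2*sqrt(370) has minimal polynomial:
x^2 + 6*x - 1471
Discriminant = (6)^2 - 4*(-1471)
= 36 + 5884
= 5920

5920


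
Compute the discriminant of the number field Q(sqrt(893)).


For K = Q(sqrt(d)) with d squarefree: disc(K) = d if d = 1 mod 4, and disc(K) = 4d if d = 2 or 3 mod 4.
Here d = 893, and d mod 4 = 1.
d = 1 mod 4 (O_K = Z[(1+sqrt(d))/2]), so disc(K) = d = 893

893


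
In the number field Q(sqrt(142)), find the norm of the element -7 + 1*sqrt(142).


N(a + b*sqrt(d)) = a^2 - d*b^2
= (-7)^2 - (142)*(1)^2
= 49 - 142
= -93

-93


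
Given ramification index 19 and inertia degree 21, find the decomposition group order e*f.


|D_P| = e * f
= 19 * 21
= 399

399


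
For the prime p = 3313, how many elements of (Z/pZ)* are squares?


For prime p, the number of non-zero quadratic residues is (p-1)/2.
= (3313-1)/2
= 1656

1656


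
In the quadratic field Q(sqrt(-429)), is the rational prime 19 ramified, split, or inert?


K = Q(sqrt(-429)). Since d mod 4 = 3, disc(K) = -1716.
Check p | disc: -1716 mod 19 = 13.
p does not divide disc. Compute Legendre symbol (d/p):
8^((19-1)/2) mod 19 = -1
(d/p) = -1, so p is inert: (p) stays prime with e=1, f=2, g=1.
Therefore p is inert.

inert


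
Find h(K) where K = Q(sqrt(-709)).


K = Q(sqrt(-709)). d mod 4 = 3, so D = disc(K) = 4d = -2836
h(K) equals the number of primitive reduced positive-definite forms (a, b, c) = a*x^2 + b*x*y + c*y^2 with b^2 - 4ac = D,
where reduced means |b| <= a <= c, with b >= 0 whenever |b| = a or a = c, and primitive means gcd(a, b, c) = 1.
Reduced forces 3a^2 <= |D| = 2836, so 1 <= a <= 30; b must have the parity of D, and c = (b^2 - D)/(4a) must be an integer >= a.
Enumerate a = 1..30, b in [-a, a]:
  a=1: (1, 0, 709)  [1]
  a=2: (2, 2, 355)  [1]
  a=3..4: none
  a=5: (5, -2, 142), (5, 2, 142)  [2]
  a=6..9: none
  a=10: (10, -2, 71), (10, 2, 71)  [2]
  a=11..22: none
  a=23: (23, -4, 31), (23, 4, 31)  [2]
  a=24: none
  a=25: (25, -8, 29), (25, 8, 29)  [2]
  a=26..30: none
Total reduced forms: 1 + 1 + 2 + 2 + 2 + 2 = 10
h = 10

10


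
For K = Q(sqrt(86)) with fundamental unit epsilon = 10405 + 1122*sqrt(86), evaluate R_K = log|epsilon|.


epsilon = 10405 + 1122*sqrt(86)
= 20810.0000
R = ln(20810.0000)
= 9.9432

9.9432


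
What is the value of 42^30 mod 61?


p = 61 is prime and the exponent is (p-1)/2 = 30, so by Euler's criterion 42^30 = (42/61) = +1 or -1 mod 61.
Compute by square-and-multiply:
  30 = 16 + 8 + 4 + 2 (binary 11110)
  Repeated squaring mod 61: 42^1 = 42, 42^2 = 56, 42^4 = 25, 42^8 = 15, 42^16 = 42
  42^30 = 42^16 * 42^8 * 42^4 * 42^2 = 42 * 15 * 25 * 56 mod 61
    42 * 15 = 630 = 20 mod 61
    20 * 25 = 500 = 12 mod 61
    12 * 56 = 672 = 1 mod 61
  42^30 = 1 mod 61
Result 1: 42 is a quadratic residue mod 61.
42^30 mod 61 = 1

1


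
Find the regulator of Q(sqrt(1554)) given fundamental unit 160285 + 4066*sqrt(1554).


epsilon = 160285 + 4066*sqrt(1554)
= 320570.0000
R = ln(320570.0000)
= 12.6779

12.6779


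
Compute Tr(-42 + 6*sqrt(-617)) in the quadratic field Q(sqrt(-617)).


Tr(a + b*sqrt(d)) = (a + b*sqrt(d)) + (a - b*sqrt(d)) = 2a
= 2 * (-42)
= -84

-84


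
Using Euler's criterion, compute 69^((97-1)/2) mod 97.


p = 97 is prime and the exponent is (p-1)/2 = 48, so by Euler's criterion 69^48 = (69/97) = +1 or -1 mod 97.
Compute by square-and-multiply:
  48 = 32 + 16 (binary 110000)
  Repeated squaring mod 97: 69^1 = 69, 69^2 = 8, 69^4 = 64, 69^8 = 22, 69^16 = 96, 69^32 = 1
  69^48 = 69^32 * 69^16 = 1 * 96 mod 97
    1 * 96 = 96 = 96 mod 97
  69^48 = 96 mod 97
Result 96 = p - 1 = -1 mod 97: 69 is a quadratic non-residue mod 97. As a residue in [0, p-1] the value is 96.
69^48 mod 97 = 96

96


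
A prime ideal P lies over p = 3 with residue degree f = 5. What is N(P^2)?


N(P^a) = p^(a*f)
= 3^(2*5)
= 3^10
= 59049

59049


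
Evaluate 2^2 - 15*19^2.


x^2 - d*y^2
= 2^2 - 15*19^2
= 4 - 5415
= -5411

-5411


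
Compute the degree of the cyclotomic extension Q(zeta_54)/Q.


The degree equals Euler's totient phi(54).
54 = 2 * 3^3
phi(54) = 18

18


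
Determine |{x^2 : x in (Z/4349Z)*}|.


For prime p, the number of non-zero quadratic residues is (p-1)/2.
= (4349-1)/2
= 2174

2174
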